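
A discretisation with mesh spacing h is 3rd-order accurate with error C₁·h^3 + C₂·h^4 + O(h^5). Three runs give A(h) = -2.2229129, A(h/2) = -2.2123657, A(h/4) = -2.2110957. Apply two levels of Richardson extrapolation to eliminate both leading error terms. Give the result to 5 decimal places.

-2.21092

First eliminate the h^3 term (factor 2^3 = 8):
  B₁ = (8·(-2.2123657) − (-2.2229129))/7 = -2.2108590
  B₂ = (8·(-2.2110957) − (-2.2123657))/7 = -2.2109143
Then eliminate the h^4 term (factor 2^4 = 16):
  (16·(-2.2109143) − (-2.2108590))/15 = -2.2109180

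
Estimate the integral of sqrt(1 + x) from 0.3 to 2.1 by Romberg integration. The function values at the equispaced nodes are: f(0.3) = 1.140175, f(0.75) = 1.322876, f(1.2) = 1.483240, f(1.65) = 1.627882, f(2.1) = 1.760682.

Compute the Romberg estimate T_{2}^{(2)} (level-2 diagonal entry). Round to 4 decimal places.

2.6506

T_{0}^{(0)} (trapezoid, 1 panel, h=1.8000): 2.610771
T_{1}^{(0)} (trapezoid, 2 panels, h=0.9000): 2.640302
T_{2}^{(0)} (trapezoid, 4 panels, h=0.4500): 2.647992
T_{1}^{(1)} = 2.640302 + (2.640302 − 2.610771)/3 = 2.650146
T_{2}^{(1)} = 2.647992 + (2.647992 − 2.640302)/3 = 2.650555
T_{2}^{(2)} = 2.650555 + (2.650555 − 2.650146)/15 = 2.650582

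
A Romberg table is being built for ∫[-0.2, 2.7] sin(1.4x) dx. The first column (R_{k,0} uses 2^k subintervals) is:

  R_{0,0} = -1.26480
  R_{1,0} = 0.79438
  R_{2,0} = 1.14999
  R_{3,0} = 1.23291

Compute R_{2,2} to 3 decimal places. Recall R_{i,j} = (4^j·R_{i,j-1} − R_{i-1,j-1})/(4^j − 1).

R_{1,1} = 0.79438 + (0.79438 − (-1.26480))/3 = 1.48077
R_{2,1} = 1.14999 + (1.14999 − 0.79438)/3 = 1.26853
R_{2,2} = 1.26853 + (1.26853 − 1.48077)/15 = 1.25438

1.254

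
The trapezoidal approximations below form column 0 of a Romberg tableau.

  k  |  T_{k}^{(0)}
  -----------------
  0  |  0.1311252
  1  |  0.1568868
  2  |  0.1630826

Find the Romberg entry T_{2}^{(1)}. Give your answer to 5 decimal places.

Richardson extrapolation on the trapezoidal column (denominator 4−1=3):
T_{2}^{(1)} = (4·0.1630826 − 0.1568868) / 3 = 0.1651479

0.16515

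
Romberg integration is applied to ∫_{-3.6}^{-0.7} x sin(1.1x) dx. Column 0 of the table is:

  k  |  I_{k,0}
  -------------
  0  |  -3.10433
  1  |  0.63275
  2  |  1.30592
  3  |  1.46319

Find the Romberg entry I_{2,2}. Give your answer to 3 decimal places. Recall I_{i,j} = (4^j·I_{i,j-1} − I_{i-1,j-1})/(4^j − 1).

I_{1,1} = 0.63275 + (0.63275 − (-3.10433))/3 = 1.87844
I_{2,1} = 1.30592 + (1.30592 − 0.63275)/3 = 1.53031
I_{2,2} = (16·1.53031 − 1.87844) / 15 = 1.50710
(Column j=1 coincides with Simpson's rule on the same nodes.)

1.507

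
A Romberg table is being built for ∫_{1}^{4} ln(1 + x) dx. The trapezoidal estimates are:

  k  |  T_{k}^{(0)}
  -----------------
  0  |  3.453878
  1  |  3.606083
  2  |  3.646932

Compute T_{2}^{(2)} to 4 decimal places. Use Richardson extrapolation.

3.6608

Richardson extrapolation on the trapezoidal column (denominator 4−1=3):
T_{1}^{(1)} = 3.606083 + (3.606083 − 3.453878)/3 = 3.656818
T_{2}^{(1)} = (4·3.646932 − 3.606083) / 3 = 3.660548
T_{2}^{(2)} = 3.660548 + (3.660548 − 3.656818)/15 = 3.660797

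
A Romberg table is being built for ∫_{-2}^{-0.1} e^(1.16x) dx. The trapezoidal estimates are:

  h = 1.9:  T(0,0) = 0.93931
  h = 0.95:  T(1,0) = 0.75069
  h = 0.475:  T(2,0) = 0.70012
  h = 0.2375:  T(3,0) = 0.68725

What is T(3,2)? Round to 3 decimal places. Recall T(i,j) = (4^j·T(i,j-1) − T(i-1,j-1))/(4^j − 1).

0.683

Richardson extrapolation on the trapezoidal column (denominator 4−1=3):
T(2,1) = 0.70012 + (0.70012 − 0.75069)/3 = 0.68326
T(3,1) = (4·0.68725 − 0.70012) / 3 = 0.68296
T(3,2) = (16·0.68296 − 0.68326) / 15 = 0.68294
(Column j=1 coincides with Simpson's rule on the same nodes.)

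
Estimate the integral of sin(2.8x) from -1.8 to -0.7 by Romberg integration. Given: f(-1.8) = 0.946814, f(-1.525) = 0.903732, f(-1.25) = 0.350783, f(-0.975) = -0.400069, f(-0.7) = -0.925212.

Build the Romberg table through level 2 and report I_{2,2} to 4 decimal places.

I_{0,0} (trapezoid, 1 panel, h=1.1000): 0.011881
I_{1,0} (trapezoid, 2 panels, h=0.5500): 0.198871
I_{2,0} (trapezoid, 4 panels, h=0.2750): 0.237943
I_{1,1} = 0.198871 + (0.198871 − 0.011881)/3 = 0.261201
I_{2,1} = 0.237943 + (0.237943 − 0.198871)/3 = 0.250967
I_{2,2} = 0.250967 + (0.250967 − 0.261201)/15 = 0.250285

0.2503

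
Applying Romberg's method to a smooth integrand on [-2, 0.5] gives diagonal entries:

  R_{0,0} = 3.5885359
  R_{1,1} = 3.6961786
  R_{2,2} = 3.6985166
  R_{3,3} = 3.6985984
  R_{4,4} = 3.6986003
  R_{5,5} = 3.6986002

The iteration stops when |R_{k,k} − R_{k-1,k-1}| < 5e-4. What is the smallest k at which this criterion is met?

|R_{1,1} − R_{0,0}| = 0.1076427 ≥ 5e-4
|R_{2,2} − R_{1,1}| = 0.0023380 ≥ 5e-4
|R_{3,3} − R_{2,2}| = 0.0000818 < 5e-4

k = 3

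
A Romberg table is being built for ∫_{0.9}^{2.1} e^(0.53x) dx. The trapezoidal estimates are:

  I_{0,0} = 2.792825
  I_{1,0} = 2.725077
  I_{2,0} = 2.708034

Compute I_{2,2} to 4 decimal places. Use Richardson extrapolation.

I_{1,1} = (4·2.725077 − 2.792825) / 3 = 2.702494
I_{2,1} = (4·2.708034 − 2.725077) / 3 = 2.702353
I_{2,2} = 2.702353 + (2.702353 − 2.702494)/15 = 2.702344

2.7023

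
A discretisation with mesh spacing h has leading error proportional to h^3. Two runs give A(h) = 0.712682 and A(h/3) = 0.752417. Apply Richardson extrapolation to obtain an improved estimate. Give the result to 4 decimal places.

Extrapolated value = (27·A(h/3) − A(h)) / (27 − 1)
= (27·0.752417 − 0.712682) / 26
= 19.602577 / 26 = 0.753945

0.7539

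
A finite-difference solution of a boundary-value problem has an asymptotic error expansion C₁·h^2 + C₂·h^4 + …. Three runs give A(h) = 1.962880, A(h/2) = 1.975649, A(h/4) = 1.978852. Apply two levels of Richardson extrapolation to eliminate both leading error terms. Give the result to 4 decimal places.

First eliminate the h^2 term (factor 2^2 = 4):
  B₁ = (4·1.975649 − 1.962880)/3 = 1.979905
  B₂ = (4·1.978852 − 1.975649)/3 = 1.979920
Then eliminate the h^4 term (factor 2^4 = 16):
  (16·1.979920 − 1.979905)/15 = 1.979921

1.9799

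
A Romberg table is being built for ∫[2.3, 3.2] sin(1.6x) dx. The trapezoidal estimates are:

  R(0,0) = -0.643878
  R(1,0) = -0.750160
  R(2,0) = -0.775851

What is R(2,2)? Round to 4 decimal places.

-0.7843

R(1,1) = (4·(-0.750160) − (-0.643878)) / 3 = -0.785587
R(2,1) = (4·(-0.775851) − (-0.750160)) / 3 = -0.784415
R(2,2) = (16·(-0.784415) − (-0.785587)) / 15 = -0.784337
(Column j=1 coincides with Simpson's rule on the same nodes.)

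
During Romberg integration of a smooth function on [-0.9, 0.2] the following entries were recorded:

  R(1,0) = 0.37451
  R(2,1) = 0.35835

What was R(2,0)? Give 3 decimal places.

0.362

From R(2,1) = (4·R(2,0) − R(1,0))/3, solve for R(2,0):
4·R(2,0) = 3·0.35835 + 0.37451 = 1.44956
R(2,0) = 0.36239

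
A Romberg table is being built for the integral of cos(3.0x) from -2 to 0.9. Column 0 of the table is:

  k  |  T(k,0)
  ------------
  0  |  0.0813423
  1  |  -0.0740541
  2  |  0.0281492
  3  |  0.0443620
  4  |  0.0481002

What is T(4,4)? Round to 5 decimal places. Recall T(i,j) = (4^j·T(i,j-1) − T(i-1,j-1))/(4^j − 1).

0.04933

Richardson extrapolation on the trapezoidal column (denominator 4−1=3):
T(1,1) = (4·(-0.0740541) − 0.0813423) / 3 = -0.1258529
T(2,1) = 0.0281492 + (0.0281492 − (-0.0740541))/3 = 0.0622170
T(3,1) = 0.0443620 + (0.0443620 − 0.0281492)/3 = 0.0497663
T(4,1) = (4·0.0481002 − 0.0443620) / 3 = 0.0493463
T(2,2) = (16·0.0622170 − (-0.1258529)) / 15 = 0.0747550
T(3,2) = (16·0.0497663 − 0.0622170) / 15 = 0.0489363
T(4,2) = 0.0493463 + (0.0493463 − 0.0497663)/15 = 0.0493183
T(3,3) = 0.0489363 + (0.0489363 − 0.0747550)/63 = 0.0485265
T(4,3) = (64·0.0493183 − 0.0489363) / 63 = 0.0493244
T(4,4) = 0.0493244 + (0.0493244 − 0.0485265)/255 = 0.0493275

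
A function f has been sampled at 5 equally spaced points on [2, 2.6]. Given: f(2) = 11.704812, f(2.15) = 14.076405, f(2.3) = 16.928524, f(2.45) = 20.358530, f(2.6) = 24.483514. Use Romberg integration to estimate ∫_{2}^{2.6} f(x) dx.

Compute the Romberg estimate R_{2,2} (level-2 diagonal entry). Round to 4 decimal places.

R_{0,0} (trapezoid, 1 panel, h=0.6000): 10.856498
R_{1,0} (trapezoid, 2 panels, h=0.3000): 10.506806
R_{2,0} (trapezoid, 4 panels, h=0.1500): 10.418643
R_{1,1} = 10.506806 + (10.506806 − 10.856498)/3 = 10.390242
R_{2,1} = 10.418643 + (10.418643 − 10.506806)/3 = 10.389255
R_{2,2} = 10.389255 + (10.389255 − 10.390242)/15 = 10.389189

10.3892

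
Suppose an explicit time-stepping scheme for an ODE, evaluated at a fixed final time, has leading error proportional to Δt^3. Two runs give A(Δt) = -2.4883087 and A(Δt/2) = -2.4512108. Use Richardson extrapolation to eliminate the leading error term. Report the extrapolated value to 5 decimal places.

-2.44591

The leading error scales as Δt^3; refining by a factor of 2 reduces it by 2^3 = 8.
Extrapolated value = (8·A(Δt/2) − A(Δt)) / (8 − 1)
= (8·(-2.4512108) − (-2.4883087)) / 7
= -17.1213777 / 7 = -2.4459111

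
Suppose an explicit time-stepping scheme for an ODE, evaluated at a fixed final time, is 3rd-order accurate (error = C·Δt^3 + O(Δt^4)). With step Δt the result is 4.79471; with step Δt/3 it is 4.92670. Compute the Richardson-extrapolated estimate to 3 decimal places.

4.932

The leading error scales as Δt^3; refining by a factor of 3 reduces it by 3^3 = 27.
Extrapolated value = (27·A(Δt/3) − A(Δt)) / (27 − 1)
= (27·4.92670 − 4.79471) / 26
= 128.22619 / 26 = 4.93178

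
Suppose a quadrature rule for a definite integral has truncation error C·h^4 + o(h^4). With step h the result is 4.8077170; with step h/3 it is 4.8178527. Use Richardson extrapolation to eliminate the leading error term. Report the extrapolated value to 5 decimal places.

Extrapolated value = (81·A(h/3) − A(h)) / (81 − 1)
= (81·4.8178527 − 4.8077170) / 80
= 385.4383517 / 80 = 4.8179794

4.81798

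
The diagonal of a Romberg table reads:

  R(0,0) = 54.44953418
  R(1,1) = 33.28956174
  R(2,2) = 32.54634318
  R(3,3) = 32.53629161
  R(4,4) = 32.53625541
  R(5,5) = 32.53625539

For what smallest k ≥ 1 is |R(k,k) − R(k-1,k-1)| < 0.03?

|R(1,1) − R(0,0)| = 21.15997244 ≥ 0.03
|R(2,2) − R(1,1)| = 0.74321856 ≥ 0.03
|R(3,3) − R(2,2)| = 0.01005157 < 0.03

k = 3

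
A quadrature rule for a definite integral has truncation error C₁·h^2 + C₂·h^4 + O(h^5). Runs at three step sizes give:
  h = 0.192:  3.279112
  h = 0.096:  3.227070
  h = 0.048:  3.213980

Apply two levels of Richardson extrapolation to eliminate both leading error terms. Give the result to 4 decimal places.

First eliminate the h^2 term (factor 2^2 = 4):
  B₁ = (4·3.227070 − 3.279112)/3 = 3.209723
  B₂ = (4·3.213980 − 3.227070)/3 = 3.209617
Then eliminate the h^4 term (factor 2^4 = 16):
  (16·3.209617 − 3.209723)/15 = 3.209610

3.2096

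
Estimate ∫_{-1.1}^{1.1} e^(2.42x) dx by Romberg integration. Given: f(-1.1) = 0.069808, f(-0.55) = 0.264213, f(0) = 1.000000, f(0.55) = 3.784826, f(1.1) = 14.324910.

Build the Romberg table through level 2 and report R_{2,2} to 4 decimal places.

R_{0,0} (trapezoid, 1 panel, h=2.2000): 15.834190
R_{1,0} (trapezoid, 2 panels, h=1.1000): 9.017095
R_{2,0} (trapezoid, 4 panels, h=0.5500): 6.735519
R_{1,1} = 9.017095 + (9.017095 − 15.834190)/3 = 6.744730
R_{2,1} = 6.735519 + (6.735519 − 9.017095)/3 = 5.974994
R_{2,2} = 5.974994 + (5.974994 − 6.744730)/15 = 5.923678

5.9237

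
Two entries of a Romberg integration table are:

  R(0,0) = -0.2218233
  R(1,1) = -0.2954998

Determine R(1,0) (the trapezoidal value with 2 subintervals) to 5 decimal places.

-0.27708

From R(1,1) = (4·R(1,0) − R(0,0))/3, solve for R(1,0):
4·R(1,0) = 3·(-0.2954998) + (-0.2218233) = -1.1083227
R(1,0) = -0.2770807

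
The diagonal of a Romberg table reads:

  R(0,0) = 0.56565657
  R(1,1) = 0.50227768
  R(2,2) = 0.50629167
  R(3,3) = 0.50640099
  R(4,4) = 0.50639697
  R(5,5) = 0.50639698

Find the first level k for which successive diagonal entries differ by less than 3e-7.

|R(1,1) − R(0,0)| = 0.06337889 ≥ 3e-7
|R(2,2) − R(1,1)| = 0.00401399 ≥ 3e-7
|R(3,3) − R(2,2)| = 0.00010932 ≥ 3e-7
|R(4,4) − R(3,3)| = 0.00000402 ≥ 3e-7
|R(5,5) − R(4,4)| = 0.00000001 < 3e-7

k = 5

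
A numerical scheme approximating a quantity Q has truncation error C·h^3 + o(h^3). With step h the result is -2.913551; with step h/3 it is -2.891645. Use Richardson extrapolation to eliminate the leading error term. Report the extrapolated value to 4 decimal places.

The leading error scales as h^3; refining by a factor of 3 reduces it by 3^3 = 27.
Extrapolated value = (27·A(h/3) − A(h)) / (27 − 1)
= (27·(-2.891645) − (-2.913551)) / 26
= -75.160864 / 26 = -2.890802

-2.8908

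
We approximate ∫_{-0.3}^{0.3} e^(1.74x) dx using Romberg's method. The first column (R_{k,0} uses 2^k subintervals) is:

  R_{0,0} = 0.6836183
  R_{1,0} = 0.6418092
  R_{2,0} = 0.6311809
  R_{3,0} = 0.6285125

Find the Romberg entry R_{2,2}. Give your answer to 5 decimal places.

Richardson extrapolation on the trapezoidal column (denominator 4−1=3):
R_{1,1} = 0.6418092 + (0.6418092 − 0.6836183)/3 = 0.6278728
R_{2,1} = (4·0.6311809 − 0.6418092) / 3 = 0.6276381
R_{2,2} = 0.6276381 + (0.6276381 − 0.6278728)/15 = 0.6276225
(Column j=1 coincides with Simpson's rule on the same nodes.)

0.62762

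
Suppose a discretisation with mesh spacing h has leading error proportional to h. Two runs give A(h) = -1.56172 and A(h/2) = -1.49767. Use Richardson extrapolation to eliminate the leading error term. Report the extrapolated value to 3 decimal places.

The leading error scales as h; refining by a factor of 2 reduces it by 2^1 = 2.
Extrapolated value = (2·A(h/2) − A(h)) / (2 − 1)
= (2·(-1.49767) − (-1.56172)) / 1
= -1.43362 / 1 = -1.43362

-1.434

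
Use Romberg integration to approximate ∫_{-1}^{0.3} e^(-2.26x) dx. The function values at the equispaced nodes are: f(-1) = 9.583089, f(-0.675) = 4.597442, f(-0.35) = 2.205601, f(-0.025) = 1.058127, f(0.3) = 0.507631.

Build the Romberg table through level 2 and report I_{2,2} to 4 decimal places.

4.0167

I_{0,0} (trapezoid, 1 panel, h=1.3000): 6.558968
I_{1,0} (trapezoid, 2 panels, h=0.6500): 4.713125
I_{2,0} (trapezoid, 4 panels, h=0.3250): 4.194622
I_{1,1} = 4.713125 + (4.713125 − 6.558968)/3 = 4.097844
I_{2,1} = 4.194622 + (4.194622 − 4.713125)/3 = 4.021788
I_{2,2} = 4.021788 + (4.021788 − 4.097844)/15 = 4.016718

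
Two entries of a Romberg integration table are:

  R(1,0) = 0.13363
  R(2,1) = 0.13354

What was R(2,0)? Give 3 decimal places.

From R(2,1) = (4·R(2,0) − R(1,0))/3, solve for R(2,0):
4·R(2,0) = 3·0.13354 + 0.13363 = 0.53425
R(2,0) = 0.13356

0.134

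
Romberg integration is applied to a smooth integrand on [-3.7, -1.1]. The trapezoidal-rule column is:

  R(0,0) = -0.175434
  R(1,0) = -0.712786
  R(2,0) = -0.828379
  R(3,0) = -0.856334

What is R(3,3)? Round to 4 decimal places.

Richardson extrapolation on the trapezoidal column (denominator 4−1=3):
R(1,1) = (4·(-0.712786) − (-0.175434)) / 3 = -0.891903
R(2,1) = -0.828379 + (-0.828379 − (-0.712786))/3 = -0.866910
R(3,1) = -0.856334 + (-0.856334 − (-0.828379))/3 = -0.865652
R(2,2) = -0.866910 + (-0.866910 − (-0.891903))/15 = -0.865244
R(3,2) = -0.865652 + (-0.865652 − (-0.866910))/15 = -0.865568
R(3,3) = -0.865568 + (-0.865568 − (-0.865244))/63 = -0.865573

-0.8656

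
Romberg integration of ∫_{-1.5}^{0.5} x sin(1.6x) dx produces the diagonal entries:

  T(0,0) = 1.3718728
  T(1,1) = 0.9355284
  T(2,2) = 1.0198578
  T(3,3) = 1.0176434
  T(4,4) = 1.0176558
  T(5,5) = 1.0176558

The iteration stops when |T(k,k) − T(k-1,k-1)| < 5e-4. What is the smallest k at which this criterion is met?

k = 4

|T(1,1) − T(0,0)| = 0.4363444 ≥ 5e-4
|T(2,2) − T(1,1)| = 0.0843294 ≥ 5e-4
|T(3,3) − T(2,2)| = 0.0022144 ≥ 5e-4
|T(4,4) − T(3,3)| = 0.0000124 < 5e-4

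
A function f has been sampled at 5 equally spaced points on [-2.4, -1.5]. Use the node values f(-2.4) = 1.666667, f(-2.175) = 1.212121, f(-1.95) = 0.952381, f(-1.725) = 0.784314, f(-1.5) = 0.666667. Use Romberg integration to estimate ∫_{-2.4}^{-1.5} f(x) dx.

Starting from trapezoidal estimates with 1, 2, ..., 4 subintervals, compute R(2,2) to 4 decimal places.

0.9165

R(0,0) (trapezoid, 1 panel, h=0.9000): 1.050000
R(1,0) (trapezoid, 2 panels, h=0.4500): 0.953572
R(2,0) (trapezoid, 4 panels, h=0.2250): 0.925984
R(1,1) = 0.953572 + (0.953572 − 1.050000)/3 = 0.921429
R(2,1) = 0.925984 + (0.925984 − 0.953572)/3 = 0.916788
R(2,2) = 0.916788 + (0.916788 − 0.921429)/15 = 0.916479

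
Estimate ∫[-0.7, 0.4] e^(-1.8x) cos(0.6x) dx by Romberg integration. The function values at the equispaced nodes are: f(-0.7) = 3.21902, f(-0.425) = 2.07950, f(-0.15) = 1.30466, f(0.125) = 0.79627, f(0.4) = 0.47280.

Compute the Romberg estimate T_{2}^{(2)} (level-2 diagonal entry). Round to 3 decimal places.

1.632

T_{0}^{(0)} (trapezoid, 1 panel, h=1.1000): 2.03050
T_{1}^{(0)} (trapezoid, 2 panels, h=0.5500): 1.73281
T_{2}^{(0)} (trapezoid, 4 panels, h=0.2750): 1.65724
T_{1}^{(1)} = 1.73281 + (1.73281 − 2.03050)/3 = 1.63358
T_{2}^{(1)} = 1.65724 + (1.65724 − 1.73281)/3 = 1.63205
T_{2}^{(2)} = 1.63205 + (1.63205 − 1.63358)/15 = 1.63195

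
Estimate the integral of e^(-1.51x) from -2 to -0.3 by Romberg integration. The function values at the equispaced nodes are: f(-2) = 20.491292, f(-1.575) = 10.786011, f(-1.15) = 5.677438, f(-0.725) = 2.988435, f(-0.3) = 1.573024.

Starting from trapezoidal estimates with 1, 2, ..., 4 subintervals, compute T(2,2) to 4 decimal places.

12.5302

T(0,0) (trapezoid, 1 panel, h=1.7000): 18.754669
T(1,0) (trapezoid, 2 panels, h=0.8500): 14.203157
T(2,0) (trapezoid, 4 panels, h=0.4250): 12.955718
T(1,1) = 14.203157 + (14.203157 − 18.754669)/3 = 12.685986
T(2,1) = 12.955718 + (12.955718 − 14.203157)/3 = 12.539905
T(2,2) = 12.539905 + (12.539905 − 12.685986)/15 = 12.530166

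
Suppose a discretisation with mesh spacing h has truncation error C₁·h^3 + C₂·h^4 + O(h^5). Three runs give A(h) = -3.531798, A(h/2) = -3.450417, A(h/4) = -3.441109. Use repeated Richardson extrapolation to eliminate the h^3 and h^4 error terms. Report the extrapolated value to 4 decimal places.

First eliminate the h^3 term (factor 2^3 = 8):
  B₁ = (8·(-3.450417) − (-3.531798))/7 = -3.438791
  B₂ = (8·(-3.441109) − (-3.450417))/7 = -3.439779
Then eliminate the h^4 term (factor 2^4 = 16):
  (16·(-3.439779) − (-3.438791))/15 = -3.439845

-3.4398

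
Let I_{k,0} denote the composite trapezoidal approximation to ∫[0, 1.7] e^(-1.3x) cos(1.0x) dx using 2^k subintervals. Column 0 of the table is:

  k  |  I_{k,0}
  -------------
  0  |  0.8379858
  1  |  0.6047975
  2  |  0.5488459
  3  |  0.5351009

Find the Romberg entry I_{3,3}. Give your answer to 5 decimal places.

0.53054

Richardson extrapolation on the trapezoidal column (denominator 4−1=3):
I_{1,1} = 0.6047975 + (0.6047975 − 0.8379858)/3 = 0.5270681
I_{2,1} = 0.5488459 + (0.5488459 − 0.6047975)/3 = 0.5301954
I_{3,1} = (4·0.5351009 − 0.5488459) / 3 = 0.5305192
I_{2,2} = (16·0.5301954 − 0.5270681) / 15 = 0.5304039
I_{3,2} = (16·0.5305192 − 0.5301954) / 15 = 0.5305408
I_{3,3} = (64·0.5305408 − 0.5304039) / 63 = 0.5305430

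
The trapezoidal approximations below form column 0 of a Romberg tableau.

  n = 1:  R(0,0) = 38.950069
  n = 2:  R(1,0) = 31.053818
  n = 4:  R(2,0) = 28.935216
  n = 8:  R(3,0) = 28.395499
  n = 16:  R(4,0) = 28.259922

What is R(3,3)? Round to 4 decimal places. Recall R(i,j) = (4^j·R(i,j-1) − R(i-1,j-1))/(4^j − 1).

28.2147

Richardson extrapolation on the trapezoidal column (denominator 4−1=3):
R(1,1) = (4·31.053818 − 38.950069) / 3 = 28.421734
R(2,1) = (4·28.935216 − 31.053818) / 3 = 28.229015
R(3,1) = (4·28.395499 − 28.935216) / 3 = 28.215593
R(2,2) = 28.229015 + (28.229015 − 28.421734)/15 = 28.216167
R(3,2) = (16·28.215593 − 28.229015) / 15 = 28.214698
R(3,3) = 28.214698 + (28.214698 − 28.216167)/63 = 28.214675
(Column j=1 coincides with Simpson's rule on the same nodes.)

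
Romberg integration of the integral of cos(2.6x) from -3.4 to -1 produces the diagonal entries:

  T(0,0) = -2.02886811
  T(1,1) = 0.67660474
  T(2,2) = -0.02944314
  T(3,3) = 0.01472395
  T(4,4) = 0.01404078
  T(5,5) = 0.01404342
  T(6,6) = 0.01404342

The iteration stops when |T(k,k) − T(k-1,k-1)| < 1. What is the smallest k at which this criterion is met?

k = 2

|T(1,1) − T(0,0)| = 2.70547285 ≥ 1
|T(2,2) − T(1,1)| = 0.70604788 < 1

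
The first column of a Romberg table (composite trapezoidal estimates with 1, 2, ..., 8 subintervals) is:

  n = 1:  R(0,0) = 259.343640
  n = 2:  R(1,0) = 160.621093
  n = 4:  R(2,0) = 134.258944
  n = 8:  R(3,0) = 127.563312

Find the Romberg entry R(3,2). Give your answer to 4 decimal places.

Richardson extrapolation on the trapezoidal column (denominator 4−1=3):
R(2,1) = 134.258944 + (134.258944 − 160.621093)/3 = 125.471561
R(3,1) = (4·127.563312 − 134.258944) / 3 = 125.331435
R(3,2) = 125.331435 + (125.331435 − 125.471561)/15 = 125.322093
(Column j=1 coincides with Simpson's rule on the same nodes.)

125.3221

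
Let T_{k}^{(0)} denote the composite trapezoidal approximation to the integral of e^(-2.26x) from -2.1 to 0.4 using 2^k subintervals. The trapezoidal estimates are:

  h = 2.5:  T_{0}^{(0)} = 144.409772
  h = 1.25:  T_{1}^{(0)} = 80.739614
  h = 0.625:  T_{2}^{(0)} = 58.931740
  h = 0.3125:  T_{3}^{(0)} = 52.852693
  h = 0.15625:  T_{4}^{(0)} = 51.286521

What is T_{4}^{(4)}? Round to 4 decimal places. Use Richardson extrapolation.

Richardson extrapolation on the trapezoidal column (denominator 4−1=3):
T_{1}^{(1)} = (4·80.739614 − 144.409772) / 3 = 59.516228
T_{2}^{(1)} = 58.931740 + (58.931740 − 80.739614)/3 = 51.662449
T_{3}^{(1)} = 52.852693 + (52.852693 − 58.931740)/3 = 50.826344
T_{4}^{(1)} = 51.286521 + (51.286521 − 52.852693)/3 = 50.764464
T_{2}^{(2)} = 51.662449 + (51.662449 − 59.516228)/15 = 51.138864
T_{3}^{(2)} = (16·50.826344 − 51.662449) / 15 = 50.770604
T_{4}^{(2)} = 50.764464 + (50.764464 − 50.826344)/15 = 50.760339
T_{3}^{(3)} = (64·50.770604 − 51.138864) / 63 = 50.764759
T_{4}^{(3)} = (64·50.760339 − 50.770604) / 63 = 50.760176
T_{4}^{(4)} = (256·50.760176 − 50.764759) / 255 = 50.760158

50.7602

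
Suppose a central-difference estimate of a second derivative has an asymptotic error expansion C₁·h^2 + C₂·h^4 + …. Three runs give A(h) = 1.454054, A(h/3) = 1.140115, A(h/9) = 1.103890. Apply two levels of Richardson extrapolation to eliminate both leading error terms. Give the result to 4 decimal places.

First eliminate the h^2 term (factor 3^2 = 9):
  B₁ = (9·1.140115 − 1.454054)/8 = 1.100873
  B₂ = (9·1.103890 − 1.140115)/8 = 1.099362
Then eliminate the h^4 term (factor 3^4 = 81):
  (81·1.099362 − 1.100873)/80 = 1.099343

1.0993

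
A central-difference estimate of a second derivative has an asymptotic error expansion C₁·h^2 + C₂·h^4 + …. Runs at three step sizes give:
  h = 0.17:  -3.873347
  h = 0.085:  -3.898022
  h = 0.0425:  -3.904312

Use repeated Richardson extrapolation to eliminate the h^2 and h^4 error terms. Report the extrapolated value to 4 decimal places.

First eliminate the h^2 term (factor 2^2 = 4):
  B₁ = (4·(-3.898022) − (-3.873347))/3 = -3.906247
  B₂ = (4·(-3.904312) − (-3.898022))/3 = -3.906409
Then eliminate the h^4 term (factor 2^4 = 16):
  (16·(-3.906409) − (-3.906247))/15 = -3.906420

-3.9064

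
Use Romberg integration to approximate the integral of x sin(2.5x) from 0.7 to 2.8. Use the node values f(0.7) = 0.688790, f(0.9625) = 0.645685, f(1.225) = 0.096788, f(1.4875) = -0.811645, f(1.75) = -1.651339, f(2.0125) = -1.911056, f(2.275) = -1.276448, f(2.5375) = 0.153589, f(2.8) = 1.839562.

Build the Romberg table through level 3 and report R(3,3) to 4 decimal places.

-0.9467

R(0,0) (trapezoid, 1 panel, h=2.1000): 2.654770
R(1,0) (trapezoid, 2 panels, h=1.0500): -0.406521
R(2,0) (trapezoid, 4 panels, h=0.5250): -0.822582
R(3,0) (trapezoid, 8 panels, h=0.2625): -0.916191
R(1,1) = -0.406521 + (-0.406521 − 2.654770)/3 = -1.426951
R(2,1) = -0.822582 + (-0.822582 − (-0.406521))/3 = -0.961269
R(3,1) = -0.916191 + (-0.916191 − (-0.822582))/3 = -0.947394
R(2,2) = -0.961269 + (-0.961269 − (-1.426951))/15 = -0.930224
R(3,2) = -0.947394 + (-0.947394 − (-0.961269))/15 = -0.946469
R(3,3) = -0.946469 + (-0.946469 − (-0.930224))/63 = -0.946727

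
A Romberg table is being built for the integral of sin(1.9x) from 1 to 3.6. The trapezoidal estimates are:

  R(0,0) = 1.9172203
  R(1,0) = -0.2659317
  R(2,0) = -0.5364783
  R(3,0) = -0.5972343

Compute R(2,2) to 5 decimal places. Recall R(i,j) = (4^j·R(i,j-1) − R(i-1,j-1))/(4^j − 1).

-0.60219

R(1,1) = (4·(-0.2659317) − 1.9172203) / 3 = -0.9936490
R(2,1) = (4·(-0.5364783) − (-0.2659317)) / 3 = -0.6266605
R(2,2) = -0.6266605 + (-0.6266605 − (-0.9936490))/15 = -0.6021946
(Column j=1 coincides with Simpson's rule on the same nodes.)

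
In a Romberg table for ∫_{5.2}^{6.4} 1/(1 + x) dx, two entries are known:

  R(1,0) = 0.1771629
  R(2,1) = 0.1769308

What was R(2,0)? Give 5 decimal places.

From R(2,1) = (4·R(2,0) − R(1,0))/3, solve for R(2,0):
4·R(2,0) = 3·0.1769308 + 0.1771629 = 0.7079553
R(2,0) = 0.1769888

0.17699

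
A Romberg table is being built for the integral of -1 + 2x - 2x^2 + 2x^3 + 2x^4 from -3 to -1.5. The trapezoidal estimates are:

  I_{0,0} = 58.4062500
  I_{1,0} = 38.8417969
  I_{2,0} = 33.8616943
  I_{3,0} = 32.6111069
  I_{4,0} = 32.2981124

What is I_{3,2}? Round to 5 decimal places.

32.19375

I_{2,1} = 33.8616943 + (33.8616943 − 38.8417969)/3 = 32.2016601
I_{3,1} = 32.6111069 + (32.6111069 − 33.8616943)/3 = 32.1942444
I_{3,2} = 32.1942444 + (32.1942444 − 32.2016601)/15 = 32.1937500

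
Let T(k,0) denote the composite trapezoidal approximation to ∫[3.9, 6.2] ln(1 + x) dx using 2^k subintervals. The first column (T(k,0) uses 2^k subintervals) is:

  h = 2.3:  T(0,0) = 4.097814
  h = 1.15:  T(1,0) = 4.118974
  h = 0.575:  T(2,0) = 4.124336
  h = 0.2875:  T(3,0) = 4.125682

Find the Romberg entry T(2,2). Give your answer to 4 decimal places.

4.1261

Richardson extrapolation on the trapezoidal column (denominator 4−1=3):
T(1,1) = (4·4.118974 − 4.097814) / 3 = 4.126027
T(2,1) = (4·4.124336 − 4.118974) / 3 = 4.126123
T(2,2) = (16·4.126123 − 4.126027) / 15 = 4.126129
(Column j=1 coincides with Simpson's rule on the same nodes.)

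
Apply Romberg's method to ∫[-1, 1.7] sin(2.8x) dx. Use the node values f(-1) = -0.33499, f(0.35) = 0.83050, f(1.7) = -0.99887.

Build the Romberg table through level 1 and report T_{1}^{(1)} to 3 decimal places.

T_{0}^{(0)} (trapezoid, 1 panel, h=2.7000): -1.80071
T_{1}^{(0)} (trapezoid, 2 panels, h=1.3500): 0.22082
T_{1}^{(1)} = 0.22082 + (0.22082 − (-1.80071))/3 = 0.89466

0.895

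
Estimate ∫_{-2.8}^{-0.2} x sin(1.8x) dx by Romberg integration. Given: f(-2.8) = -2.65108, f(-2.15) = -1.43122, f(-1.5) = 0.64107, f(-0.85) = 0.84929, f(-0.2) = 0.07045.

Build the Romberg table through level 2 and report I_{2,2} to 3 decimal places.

-0.838

I_{0,0} (trapezoid, 1 panel, h=2.6000): -3.35482
I_{1,0} (trapezoid, 2 panels, h=1.3000): -0.84402
I_{2,0} (trapezoid, 4 panels, h=0.6500): -0.80026
I_{1,1} = -0.84402 + (-0.84402 − (-3.35482))/3 = -0.00709
I_{2,1} = -0.80026 + (-0.80026 − (-0.84402))/3 = -0.78567
I_{2,2} = -0.78567 + (-0.78567 − (-0.00709))/15 = -0.83758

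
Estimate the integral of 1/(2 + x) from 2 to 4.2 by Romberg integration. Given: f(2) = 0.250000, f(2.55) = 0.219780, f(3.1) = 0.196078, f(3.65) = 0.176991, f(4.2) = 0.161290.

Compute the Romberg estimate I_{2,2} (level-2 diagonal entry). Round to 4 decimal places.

0.4383

I_{0,0} (trapezoid, 1 panel, h=2.2000): 0.452419
I_{1,0} (trapezoid, 2 panels, h=1.1000): 0.441895
I_{2,0} (trapezoid, 4 panels, h=0.5500): 0.439172
I_{1,1} = 0.441895 + (0.441895 − 0.452419)/3 = 0.438387
I_{2,1} = 0.439172 + (0.439172 − 0.441895)/3 = 0.438264
I_{2,2} = 0.438264 + (0.438264 − 0.438387)/15 = 0.438256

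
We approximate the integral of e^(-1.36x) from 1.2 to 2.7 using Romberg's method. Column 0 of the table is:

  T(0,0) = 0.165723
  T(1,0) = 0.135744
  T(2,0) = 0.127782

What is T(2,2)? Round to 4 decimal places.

T(1,1) = (4·0.135744 − 0.165723) / 3 = 0.125751
T(2,1) = 0.127782 + (0.127782 − 0.135744)/3 = 0.125128
T(2,2) = (16·0.125128 − 0.125751) / 15 = 0.125086

0.1251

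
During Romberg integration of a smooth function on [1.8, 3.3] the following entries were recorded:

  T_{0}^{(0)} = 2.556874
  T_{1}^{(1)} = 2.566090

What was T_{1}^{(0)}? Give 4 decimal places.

2.5638

From T_{1}^{(1)} = (4·T_{1}^{(0)} − T_{0}^{(0)})/3, solve for T_{1}^{(0)}:
4·T_{1}^{(0)} = 3·2.566090 + 2.556874 = 10.255144
T_{1}^{(0)} = 2.563786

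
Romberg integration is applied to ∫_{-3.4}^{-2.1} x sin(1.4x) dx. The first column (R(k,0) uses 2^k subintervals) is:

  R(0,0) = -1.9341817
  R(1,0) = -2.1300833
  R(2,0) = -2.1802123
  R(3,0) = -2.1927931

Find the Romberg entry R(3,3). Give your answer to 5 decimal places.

-2.19699

R(1,1) = (4·(-2.1300833) − (-1.9341817)) / 3 = -2.1953838
R(2,1) = (4·(-2.1802123) − (-2.1300833)) / 3 = -2.1969220
R(3,1) = -2.1927931 + (-2.1927931 − (-2.1802123))/3 = -2.1969867
R(2,2) = (16·(-2.1969220) − (-2.1953838)) / 15 = -2.1970245
R(3,2) = -2.1969867 + (-2.1969867 − (-2.1969220))/15 = -2.1969910
R(3,3) = -2.1969910 + (-2.1969910 − (-2.1970245))/63 = -2.1969905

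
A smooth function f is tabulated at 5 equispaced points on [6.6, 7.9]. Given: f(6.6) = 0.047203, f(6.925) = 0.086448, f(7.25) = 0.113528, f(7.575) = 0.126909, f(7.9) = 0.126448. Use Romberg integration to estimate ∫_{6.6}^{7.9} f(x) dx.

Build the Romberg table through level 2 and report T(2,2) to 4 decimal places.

0.1359

T(0,0) (trapezoid, 1 panel, h=1.3000): 0.112873
T(1,0) (trapezoid, 2 panels, h=0.6500): 0.130230
T(2,0) (trapezoid, 4 panels, h=0.3250): 0.134456
T(1,1) = 0.130230 + (0.130230 − 0.112873)/3 = 0.136016
T(2,1) = 0.134456 + (0.134456 − 0.130230)/3 = 0.135865
T(2,2) = 0.135865 + (0.135865 − 0.136016)/15 = 0.135855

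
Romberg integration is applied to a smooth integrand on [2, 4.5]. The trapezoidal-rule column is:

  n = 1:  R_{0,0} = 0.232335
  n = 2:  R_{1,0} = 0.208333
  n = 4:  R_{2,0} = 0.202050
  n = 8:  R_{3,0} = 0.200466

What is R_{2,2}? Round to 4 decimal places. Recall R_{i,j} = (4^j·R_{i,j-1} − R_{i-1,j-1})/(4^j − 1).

R_{1,1} = (4·0.208333 − 0.232335) / 3 = 0.200332
R_{2,1} = 0.202050 + (0.202050 − 0.208333)/3 = 0.199956
R_{2,2} = 0.199956 + (0.199956 − 0.200332)/15 = 0.199931

0.1999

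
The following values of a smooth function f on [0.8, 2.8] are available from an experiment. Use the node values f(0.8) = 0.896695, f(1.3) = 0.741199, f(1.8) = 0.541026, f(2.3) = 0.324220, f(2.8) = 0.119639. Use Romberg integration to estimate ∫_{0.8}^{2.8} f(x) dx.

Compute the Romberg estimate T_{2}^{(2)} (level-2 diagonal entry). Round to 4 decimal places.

1.0600

T_{0}^{(0)} (trapezoid, 1 panel, h=2.0000): 1.016334
T_{1}^{(0)} (trapezoid, 2 panels, h=1.0000): 1.049193
T_{2}^{(0)} (trapezoid, 4 panels, h=0.5000): 1.057306
T_{1}^{(1)} = 1.049193 + (1.049193 − 1.016334)/3 = 1.060146
T_{2}^{(1)} = 1.057306 + (1.057306 − 1.049193)/3 = 1.060010
T_{2}^{(2)} = 1.060010 + (1.060010 − 1.060146)/15 = 1.060001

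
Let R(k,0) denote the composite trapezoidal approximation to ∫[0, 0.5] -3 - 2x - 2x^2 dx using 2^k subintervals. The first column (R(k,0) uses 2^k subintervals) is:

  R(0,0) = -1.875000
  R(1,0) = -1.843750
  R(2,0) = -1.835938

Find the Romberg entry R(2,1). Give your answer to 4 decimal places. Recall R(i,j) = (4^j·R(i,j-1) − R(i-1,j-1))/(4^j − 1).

-1.8333

Richardson extrapolation on the trapezoidal column (denominator 4−1=3):
R(2,1) = (4·(-1.835938) − (-1.843750)) / 3 = -1.833334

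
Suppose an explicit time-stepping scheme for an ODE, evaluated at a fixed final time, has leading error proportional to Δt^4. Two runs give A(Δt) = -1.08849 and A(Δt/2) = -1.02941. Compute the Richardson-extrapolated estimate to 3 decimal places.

-1.025

The leading error scales as Δt^4; refining by a factor of 2 reduces it by 2^4 = 16.
Extrapolated value = (16·A(Δt/2) − A(Δt)) / (16 − 1)
= (16·(-1.02941) − (-1.08849)) / 15
= -15.38207 / 15 = -1.02547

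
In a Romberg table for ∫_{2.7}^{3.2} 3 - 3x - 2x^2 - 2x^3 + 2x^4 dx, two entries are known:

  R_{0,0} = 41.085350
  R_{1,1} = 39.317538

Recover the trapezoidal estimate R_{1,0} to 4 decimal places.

39.7595

From R_{1,1} = (4·R_{1,0} − R_{0,0})/3, solve for R_{1,0}:
4·R_{1,0} = 3·39.317538 + 41.085350 = 159.037964
R_{1,0} = 39.759491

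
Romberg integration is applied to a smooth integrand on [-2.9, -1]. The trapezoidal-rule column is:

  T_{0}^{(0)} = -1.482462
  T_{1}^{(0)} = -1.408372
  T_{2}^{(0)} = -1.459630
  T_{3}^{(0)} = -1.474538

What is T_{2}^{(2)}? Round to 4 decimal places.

-1.4829

Richardson extrapolation on the trapezoidal column (denominator 4−1=3):
T_{1}^{(1)} = (4·(-1.408372) − (-1.482462)) / 3 = -1.383675
T_{2}^{(1)} = -1.459630 + (-1.459630 − (-1.408372))/3 = -1.476716
T_{2}^{(2)} = (16·(-1.476716) − (-1.383675)) / 15 = -1.482919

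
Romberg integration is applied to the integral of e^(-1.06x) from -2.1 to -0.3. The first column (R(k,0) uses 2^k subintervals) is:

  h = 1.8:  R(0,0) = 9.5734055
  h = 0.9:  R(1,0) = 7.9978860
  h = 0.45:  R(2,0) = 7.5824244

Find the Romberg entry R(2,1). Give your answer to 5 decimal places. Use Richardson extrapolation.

7.44394

Richardson extrapolation on the trapezoidal column (denominator 4−1=3):
R(2,1) = 7.5824244 + (7.5824244 − 7.9978860)/3 = 7.4439372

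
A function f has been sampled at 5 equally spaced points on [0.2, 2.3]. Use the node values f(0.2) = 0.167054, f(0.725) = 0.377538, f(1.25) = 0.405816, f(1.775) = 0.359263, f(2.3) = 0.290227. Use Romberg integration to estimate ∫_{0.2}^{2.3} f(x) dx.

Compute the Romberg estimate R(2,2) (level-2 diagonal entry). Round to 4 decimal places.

0.7385

R(0,0) (trapezoid, 1 panel, h=2.1000): 0.480145
R(1,0) (trapezoid, 2 panels, h=1.0500): 0.666179
R(2,0) (trapezoid, 4 panels, h=0.5250): 0.719910
R(1,1) = 0.666179 + (0.666179 − 0.480145)/3 = 0.728190
R(2,1) = 0.719910 + (0.719910 − 0.666179)/3 = 0.737820
R(2,2) = 0.737820 + (0.737820 − 0.728190)/15 = 0.738462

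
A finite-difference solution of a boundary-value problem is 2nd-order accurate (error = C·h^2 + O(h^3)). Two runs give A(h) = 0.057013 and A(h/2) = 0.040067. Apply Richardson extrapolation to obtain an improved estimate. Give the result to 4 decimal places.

0.0344

The leading error scales as h^2; refining by a factor of 2 reduces it by 2^2 = 4.
Extrapolated value = (4·A(h/2) − A(h)) / (4 − 1)
= (4·0.040067 − 0.057013) / 3
= 0.103255 / 3 = 0.034418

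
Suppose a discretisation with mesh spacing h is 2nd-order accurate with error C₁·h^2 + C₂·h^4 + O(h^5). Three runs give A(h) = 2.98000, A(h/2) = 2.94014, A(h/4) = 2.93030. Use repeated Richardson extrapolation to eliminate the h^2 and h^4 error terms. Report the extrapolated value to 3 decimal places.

2.927

First eliminate the h^2 term (factor 2^2 = 4):
  B₁ = (4·2.94014 − 2.98000)/3 = 2.92685
  B₂ = (4·2.93030 − 2.94014)/3 = 2.92702
Then eliminate the h^4 term (factor 2^4 = 16):
  (16·2.92702 − 2.92685)/15 = 2.92703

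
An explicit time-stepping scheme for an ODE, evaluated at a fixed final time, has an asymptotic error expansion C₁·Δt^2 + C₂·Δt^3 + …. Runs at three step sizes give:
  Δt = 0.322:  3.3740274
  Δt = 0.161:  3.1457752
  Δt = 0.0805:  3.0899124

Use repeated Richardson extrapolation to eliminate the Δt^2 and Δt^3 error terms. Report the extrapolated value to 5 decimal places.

3.07152

First eliminate the Δt^2 term (factor 2^2 = 4):
  B₁ = (4·3.1457752 − 3.3740274)/3 = 3.0696911
  B₂ = (4·3.0899124 − 3.1457752)/3 = 3.0712915
Then eliminate the Δt^3 term (factor 2^3 = 8):
  (8·3.0712915 − 3.0696911)/7 = 3.0715201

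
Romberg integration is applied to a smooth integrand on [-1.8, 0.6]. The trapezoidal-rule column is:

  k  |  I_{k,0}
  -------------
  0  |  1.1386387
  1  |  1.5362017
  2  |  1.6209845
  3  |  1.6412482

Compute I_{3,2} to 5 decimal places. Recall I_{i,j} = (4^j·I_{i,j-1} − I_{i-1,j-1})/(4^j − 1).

I_{2,1} = (4·1.6209845 − 1.5362017) / 3 = 1.6492454
I_{3,1} = (4·1.6412482 − 1.6209845) / 3 = 1.6480028
I_{3,2} = 1.6480028 + (1.6480028 − 1.6492454)/15 = 1.6479200

1.64792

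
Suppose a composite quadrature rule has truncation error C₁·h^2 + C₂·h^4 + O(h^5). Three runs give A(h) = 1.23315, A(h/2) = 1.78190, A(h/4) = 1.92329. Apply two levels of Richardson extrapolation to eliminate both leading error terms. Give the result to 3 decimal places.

First eliminate the h^2 term (factor 2^2 = 4):
  B₁ = (4·1.78190 − 1.23315)/3 = 1.96482
  B₂ = (4·1.92329 − 1.78190)/3 = 1.97042
Then eliminate the h^4 term (factor 2^4 = 16):
  (16·1.97042 − 1.96482)/15 = 1.97079

1.971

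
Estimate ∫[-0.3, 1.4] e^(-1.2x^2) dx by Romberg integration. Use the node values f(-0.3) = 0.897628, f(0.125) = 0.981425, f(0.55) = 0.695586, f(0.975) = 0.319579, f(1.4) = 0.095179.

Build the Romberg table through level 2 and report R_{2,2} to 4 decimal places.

1.0753

R_{0,0} (trapezoid, 1 panel, h=1.7000): 0.843886
R_{1,0} (trapezoid, 2 panels, h=0.8500): 1.013191
R_{2,0} (trapezoid, 4 panels, h=0.4250): 1.059522
R_{1,1} = 1.013191 + (1.013191 − 0.843886)/3 = 1.069626
R_{2,1} = 1.059522 + (1.059522 − 1.013191)/3 = 1.074966
R_{2,2} = 1.074966 + (1.074966 − 1.069626)/15 = 1.075322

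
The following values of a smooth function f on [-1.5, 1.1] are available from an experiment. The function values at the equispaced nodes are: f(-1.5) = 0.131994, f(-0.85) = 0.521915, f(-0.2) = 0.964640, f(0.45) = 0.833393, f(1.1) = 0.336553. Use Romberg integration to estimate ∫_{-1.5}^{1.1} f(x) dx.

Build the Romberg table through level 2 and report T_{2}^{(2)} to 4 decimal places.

T_{0}^{(0)} (trapezoid, 1 panel, h=2.6000): 0.609111
T_{1}^{(0)} (trapezoid, 2 panels, h=1.3000): 1.558588
T_{2}^{(0)} (trapezoid, 4 panels, h=0.6500): 1.660244
T_{1}^{(1)} = 1.558588 + (1.558588 − 0.609111)/3 = 1.875080
T_{2}^{(1)} = 1.660244 + (1.660244 − 1.558588)/3 = 1.694129
T_{2}^{(2)} = 1.694129 + (1.694129 − 1.875080)/15 = 1.682066

1.6821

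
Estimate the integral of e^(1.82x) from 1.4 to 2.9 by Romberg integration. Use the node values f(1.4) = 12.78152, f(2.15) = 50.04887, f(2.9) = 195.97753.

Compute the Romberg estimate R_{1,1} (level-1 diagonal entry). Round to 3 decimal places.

R_{0,0} (trapezoid, 1 panel, h=1.5000): 156.56929
R_{1,0} (trapezoid, 2 panels, h=0.7500): 115.82130
R_{1,1} = 115.82130 + (115.82130 − 156.56929)/3 = 102.23864

102.239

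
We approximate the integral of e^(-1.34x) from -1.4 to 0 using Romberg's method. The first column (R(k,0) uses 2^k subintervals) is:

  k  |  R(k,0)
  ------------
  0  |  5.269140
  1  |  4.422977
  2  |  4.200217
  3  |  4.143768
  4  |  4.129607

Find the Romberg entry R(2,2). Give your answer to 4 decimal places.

R(1,1) = 4.422977 + (4.422977 − 5.269140)/3 = 4.140923
R(2,1) = (4·4.200217 − 4.422977) / 3 = 4.125964
R(2,2) = 4.125964 + (4.125964 − 4.140923)/15 = 4.124967

4.1250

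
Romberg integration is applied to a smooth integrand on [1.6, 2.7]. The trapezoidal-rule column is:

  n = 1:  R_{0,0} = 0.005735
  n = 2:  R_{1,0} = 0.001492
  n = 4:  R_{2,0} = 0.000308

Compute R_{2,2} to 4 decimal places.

-0.0001

Richardson extrapolation on the trapezoidal column (denominator 4−1=3):
R_{1,1} = 0.001492 + (0.001492 − 0.005735)/3 = 0.000078
R_{2,1} = (4·0.000308 − 0.001492) / 3 = -0.000087
R_{2,2} = (16·(-0.000087) − 0.000078) / 15 = -0.000098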